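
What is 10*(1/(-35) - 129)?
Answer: -9032/7 ≈ -1290.3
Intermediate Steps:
10*(1/(-35) - 129) = 10*(-1/35 - 129) = 10*(-4516/35) = -9032/7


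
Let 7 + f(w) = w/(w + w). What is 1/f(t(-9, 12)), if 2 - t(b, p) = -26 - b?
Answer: -2/13 ≈ -0.15385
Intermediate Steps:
t(b, p) = 28 + b (t(b, p) = 2 - (-26 - b) = 2 + (26 + b) = 28 + b)
f(w) = -13/2 (f(w) = -7 + w/(w + w) = -7 + w/((2*w)) = -7 + (1/(2*w))*w = -7 + 1/2 = -13/2)
1/f(t(-9, 12)) = 1/(-13/2) = -2/13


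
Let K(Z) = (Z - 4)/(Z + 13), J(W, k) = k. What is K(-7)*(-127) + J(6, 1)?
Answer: 1403/6 ≈ 233.83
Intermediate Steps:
K(Z) = (-4 + Z)/(13 + Z)
K(-7)*(-127) + J(6, 1) = ((-4 - 7)/(13 - 7))*(-127) + 1 = (-11/6)*(-127) + 1 = ((1/6)*(-11))*(-127) + 1 = -11/6*(-127) + 1 = 1397/6 + 1 = 1403/6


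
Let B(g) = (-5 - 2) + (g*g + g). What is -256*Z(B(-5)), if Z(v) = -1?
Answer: 256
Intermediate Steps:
B(g) = -7 + g + g² (B(g) = -7 + (g² + g) = -7 + (g + g²) = -7 + g + g²)
-256*Z(B(-5)) = -256*(-1) = 256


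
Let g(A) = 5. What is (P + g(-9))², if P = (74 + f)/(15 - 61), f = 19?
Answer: 18769/2116 ≈ 8.8700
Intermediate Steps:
P = -93/46 (P = (74 + 19)/(15 - 61) = 93/(-46) = 93*(-1/46) = -93/46 ≈ -2.0217)
(P + g(-9))² = (-93/46 + 5)² = (137/46)² = 18769/2116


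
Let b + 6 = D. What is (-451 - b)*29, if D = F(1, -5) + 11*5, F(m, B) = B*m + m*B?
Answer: -14210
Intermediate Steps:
F(m, B) = 2*B*m (F(m, B) = B*m + B*m = 2*B*m)
D = 45 (D = 2*(-5)*1 + 11*5 = -10 + 55 = 45)
b = 39 (b = -6 + 45 = 39)
(-451 - b)*29 = (-451 - 1*39)*29 = (-451 - 39)*29 = -490*29 = -14210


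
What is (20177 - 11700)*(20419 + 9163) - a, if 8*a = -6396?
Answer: 501534827/2 ≈ 2.5077e+8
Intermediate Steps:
a = -1599/2 (a = (⅛)*(-6396) = -1599/2 ≈ -799.50)
(20177 - 11700)*(20419 + 9163) - a = (20177 - 11700)*(20419 + 9163) - 1*(-1599/2) = 8477*29582 + 1599/2 = 250766614 + 1599/2 = 501534827/2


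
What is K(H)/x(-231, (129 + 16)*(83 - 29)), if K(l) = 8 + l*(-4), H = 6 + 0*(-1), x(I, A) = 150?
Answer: -8/75 ≈ -0.10667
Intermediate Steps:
H = 6 (H = 6 + 0 = 6)
K(l) = 8 - 4*l
K(H)/x(-231, (129 + 16)*(83 - 29)) = (8 - 4*6)/150 = (8 - 24)*(1/150) = -16*1/150 = -8/75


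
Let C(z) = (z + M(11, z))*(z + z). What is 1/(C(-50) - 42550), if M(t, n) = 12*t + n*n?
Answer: -1/300750 ≈ -3.3250e-6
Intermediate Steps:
M(t, n) = n² + 12*t (M(t, n) = 12*t + n² = n² + 12*t)
C(z) = 2*z*(132 + z + z²) (C(z) = (z + (z² + 12*11))*(z + z) = (z + (z² + 132))*(2*z) = (z + (132 + z²))*(2*z) = (132 + z + z²)*(2*z) = 2*z*(132 + z + z²))
1/(C(-50) - 42550) = 1/(2*(-50)*(132 - 50 + (-50)²) - 42550) = 1/(2*(-50)*(132 - 50 + 2500) - 42550) = 1/(2*(-50)*2582 - 42550) = 1/(-258200 - 42550) = 1/(-300750) = -1/300750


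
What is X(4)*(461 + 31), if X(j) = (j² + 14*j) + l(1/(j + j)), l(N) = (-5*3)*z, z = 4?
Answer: 5904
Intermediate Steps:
l(N) = -60 (l(N) = -5*3*4 = -15*4 = -60)
X(j) = -60 + j² + 14*j (X(j) = (j² + 14*j) - 60 = -60 + j² + 14*j)
X(4)*(461 + 31) = (-60 + 4² + 14*4)*(461 + 31) = (-60 + 16 + 56)*492 = 12*492 = 5904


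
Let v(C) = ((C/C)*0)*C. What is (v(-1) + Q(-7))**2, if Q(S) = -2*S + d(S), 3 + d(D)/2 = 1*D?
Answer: 36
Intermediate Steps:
d(D) = -6 + 2*D (d(D) = -6 + 2*(1*D) = -6 + 2*D)
Q(S) = -6 (Q(S) = -2*S + (-6 + 2*S) = -6)
v(C) = 0 (v(C) = (1*0)*C = 0*C = 0)
(v(-1) + Q(-7))**2 = (0 - 6)**2 = (-6)**2 = 36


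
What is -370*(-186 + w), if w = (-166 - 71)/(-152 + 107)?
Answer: 200614/3 ≈ 66871.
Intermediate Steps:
w = 79/15 (w = -237/(-45) = -237*(-1/45) = 79/15 ≈ 5.2667)
-370*(-186 + w) = -370*(-186 + 79/15) = -370*(-2711/15) = 200614/3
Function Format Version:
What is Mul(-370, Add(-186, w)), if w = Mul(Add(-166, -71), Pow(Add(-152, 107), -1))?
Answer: Rational(200614, 3) ≈ 66871.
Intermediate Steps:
w = Rational(79, 15) (w = Mul(-237, Pow(-45, -1)) = Mul(-237, Rational(-1, 45)) = Rational(79, 15) ≈ 5.2667)
Mul(-370, Add(-186, w)) = Mul(-370, Add(-186, Rational(79, 15))) = Mul(-370, Rational(-2711, 15)) = Rational(200614, 3)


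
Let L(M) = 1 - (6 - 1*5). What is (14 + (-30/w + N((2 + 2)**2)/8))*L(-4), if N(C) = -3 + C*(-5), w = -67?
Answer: 0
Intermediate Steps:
N(C) = -3 - 5*C
L(M) = 0 (L(M) = 1 - (6 - 5) = 1 - 1*1 = 1 - 1 = 0)
(14 + (-30/w + N((2 + 2)**2)/8))*L(-4) = (14 + (-30/(-67) + (-3 - 5*(2 + 2)**2)/8))*0 = (14 + (-30*(-1/67) + (-3 - 5*4**2)*(1/8)))*0 = (14 + (30/67 + (-3 - 5*16)*(1/8)))*0 = (14 + (30/67 + (-3 - 80)*(1/8)))*0 = (14 + (30/67 - 83*1/8))*0 = (14 + (30/67 - 83/8))*0 = (14 - 5321/536)*0 = (2183/536)*0 = 0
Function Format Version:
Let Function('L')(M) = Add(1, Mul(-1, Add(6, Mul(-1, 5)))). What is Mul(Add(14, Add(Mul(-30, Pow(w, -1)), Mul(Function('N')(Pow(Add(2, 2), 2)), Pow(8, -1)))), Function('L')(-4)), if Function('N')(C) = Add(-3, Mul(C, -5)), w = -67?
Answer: 0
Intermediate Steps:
Function('N')(C) = Add(-3, Mul(-5, C))
Function('L')(M) = 0 (Function('L')(M) = Add(1, Mul(-1, Add(6, -5))) = Add(1, Mul(-1, 1)) = Add(1, -1) = 0)
Mul(Add(14, Add(Mul(-30, Pow(w, -1)), Mul(Function('N')(Pow(Add(2, 2), 2)), Pow(8, -1)))), Function('L')(-4)) = Mul(Add(14, Add(Mul(-30, Pow(-67, -1)), Mul(Add(-3, Mul(-5, Pow(Add(2, 2), 2))), Pow(8, -1)))), 0) = Mul(Add(14, Add(Mul(-30, Rational(-1, 67)), Mul(Add(-3, Mul(-5, Pow(4, 2))), Rational(1, 8)))), 0) = Mul(Add(14, Add(Rational(30, 67), Mul(Add(-3, Mul(-5, 16)), Rational(1, 8)))), 0) = Mul(Add(14, Add(Rational(30, 67), Mul(Add(-3, -80), Rational(1, 8)))), 0) = Mul(Add(14, Add(Rational(30, 67), Mul(-83, Rational(1, 8)))), 0) = Mul(Add(14, Add(Rational(30, 67), Rational(-83, 8))), 0) = Mul(Add(14, Rational(-5321, 536)), 0) = Mul(Rational(2183, 536), 0) = 0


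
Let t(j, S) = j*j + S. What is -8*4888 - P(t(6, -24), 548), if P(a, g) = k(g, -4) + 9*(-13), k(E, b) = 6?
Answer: -38993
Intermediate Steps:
t(j, S) = S + j² (t(j, S) = j² + S = S + j²)
P(a, g) = -111 (P(a, g) = 6 + 9*(-13) = 6 - 117 = -111)
-8*4888 - P(t(6, -24), 548) = -8*4888 - 1*(-111) = -39104 + 111 = -38993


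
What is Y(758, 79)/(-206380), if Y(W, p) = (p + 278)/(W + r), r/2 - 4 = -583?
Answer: 21/4856000 ≈ 4.3245e-6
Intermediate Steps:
r = -1158 (r = 8 + 2*(-583) = 8 - 1166 = -1158)
Y(W, p) = (278 + p)/(-1158 + W) (Y(W, p) = (p + 278)/(W - 1158) = (278 + p)/(-1158 + W))
Y(758, 79)/(-206380) = ((278 + 79)/(-1158 + 758))/(-206380) = (357/(-400))*(-1/206380) = -1/400*357*(-1/206380) = -357/400*(-1/206380) = 21/4856000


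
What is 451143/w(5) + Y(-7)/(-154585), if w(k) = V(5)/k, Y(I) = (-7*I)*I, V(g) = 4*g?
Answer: 69739942027/618340 ≈ 1.1279e+5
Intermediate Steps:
Y(I) = -7*I**2
w(k) = 20/k (w(k) = (4*5)/k = 20/k)
451143/w(5) + Y(-7)/(-154585) = 451143/((20/5)) - 7*(-7)**2/(-154585) = 451143/((20*(1/5))) - 7*49*(-1/154585) = 451143/4 - 343*(-1/154585) = 451143*(1/4) + 343/154585 = 451143/4 + 343/154585 = 69739942027/618340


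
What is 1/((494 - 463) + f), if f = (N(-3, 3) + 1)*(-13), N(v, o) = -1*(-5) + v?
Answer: -⅛ ≈ -0.12500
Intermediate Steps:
N(v, o) = 5 + v
f = -39 (f = ((5 - 3) + 1)*(-13) = (2 + 1)*(-13) = 3*(-13) = -39)
1/((494 - 463) + f) = 1/((494 - 463) - 39) = 1/(31 - 39) = 1/(-8) = -⅛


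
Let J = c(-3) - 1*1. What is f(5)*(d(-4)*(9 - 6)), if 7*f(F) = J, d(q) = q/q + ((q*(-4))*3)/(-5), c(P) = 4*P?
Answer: 1677/35 ≈ 47.914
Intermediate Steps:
J = -13 (J = 4*(-3) - 1*1 = -12 - 1 = -13)
d(q) = 1 + 12*q/5 (d(q) = 1 + (-4*q*3)*(-⅕) = 1 - 12*q*(-⅕) = 1 + 12*q/5)
f(F) = -13/7 (f(F) = (⅐)*(-13) = -13/7)
f(5)*(d(-4)*(9 - 6)) = -13*(1 + (12/5)*(-4))*(9 - 6)/7 = -13*(1 - 48/5)*3/7 = -(-559)*3/35 = -13/7*(-129/5) = 1677/35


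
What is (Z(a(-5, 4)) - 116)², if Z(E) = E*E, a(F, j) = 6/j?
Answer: 207025/16 ≈ 12939.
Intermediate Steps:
Z(E) = E²
(Z(a(-5, 4)) - 116)² = ((6/4)² - 116)² = ((6*(¼))² - 116)² = ((3/2)² - 116)² = (9/4 - 116)² = (-455/4)² = 207025/16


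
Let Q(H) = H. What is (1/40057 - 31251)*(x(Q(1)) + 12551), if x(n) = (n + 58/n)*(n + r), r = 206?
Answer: -756100068824/977 ≈ -7.7390e+8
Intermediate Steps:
x(n) = (206 + n)*(n + 58/n) (x(n) = (n + 58/n)*(n + 206) = (n + 58/n)*(206 + n) = (206 + n)*(n + 58/n))
(1/40057 - 31251)*(x(Q(1)) + 12551) = (1/40057 - 31251)*((58 + 1**2 + 206*1 + 11948/1) + 12551) = (1/40057 - 31251)*((58 + 1 + 206 + 11948*1) + 12551) = -1251821306*((58 + 1 + 206 + 11948) + 12551)/40057 = -1251821306*(12213 + 12551)/40057 = -1251821306/40057*24764 = -756100068824/977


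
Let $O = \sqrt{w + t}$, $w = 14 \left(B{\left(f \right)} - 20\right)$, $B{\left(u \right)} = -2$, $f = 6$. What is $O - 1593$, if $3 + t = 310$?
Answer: $-1593 + i \approx -1593.0 + 1.0 i$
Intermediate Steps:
$w = -308$ ($w = 14 \left(-2 - 20\right) = 14 \left(-22\right) = -308$)
$t = 307$ ($t = -3 + 310 = 307$)
$O = i$ ($O = \sqrt{-308 + 307} = \sqrt{-1} = i \approx 1.0 i$)
$O - 1593 = i - 1593 = -1593 + i$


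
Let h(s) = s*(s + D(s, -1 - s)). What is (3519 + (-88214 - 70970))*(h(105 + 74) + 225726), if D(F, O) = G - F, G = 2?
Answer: -35193365860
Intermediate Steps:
D(F, O) = 2 - F
h(s) = 2*s (h(s) = s*(s + (2 - s)) = s*2 = 2*s)
(3519 + (-88214 - 70970))*(h(105 + 74) + 225726) = (3519 + (-88214 - 70970))*(2*(105 + 74) + 225726) = (3519 - 159184)*(2*179 + 225726) = -155665*(358 + 225726) = -155665*226084 = -35193365860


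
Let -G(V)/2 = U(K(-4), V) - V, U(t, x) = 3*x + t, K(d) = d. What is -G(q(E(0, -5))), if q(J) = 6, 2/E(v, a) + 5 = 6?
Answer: 16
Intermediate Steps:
E(v, a) = 2 (E(v, a) = 2/(-5 + 6) = 2/1 = 2*1 = 2)
U(t, x) = t + 3*x
G(V) = 8 - 4*V (G(V) = -2*((-4 + 3*V) - V) = -2*(-4 + 2*V) = 8 - 4*V)
-G(q(E(0, -5))) = -(8 - 4*6) = -(8 - 24) = -1*(-16) = 16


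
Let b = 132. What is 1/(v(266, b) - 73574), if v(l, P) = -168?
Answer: -1/73742 ≈ -1.3561e-5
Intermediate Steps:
1/(v(266, b) - 73574) = 1/(-168 - 73574) = 1/(-73742) = -1/73742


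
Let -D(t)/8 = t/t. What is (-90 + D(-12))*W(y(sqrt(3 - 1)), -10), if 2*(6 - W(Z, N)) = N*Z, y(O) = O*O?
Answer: -1568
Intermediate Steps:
D(t) = -8 (D(t) = -8*t/t = -8*1 = -8)
y(O) = O**2
W(Z, N) = 6 - N*Z/2
(-90 + D(-12))*W(y(sqrt(3 - 1)), -10) = (-90 - 8)*(6 - 1/2*(-10)*(sqrt(3 - 1))**2) = -98*(6 - 1/2*(-10)*(sqrt(2))**2) = -98*(6 - 1/2*(-10)*2) = -98*(6 + 10) = -98*16 = -1568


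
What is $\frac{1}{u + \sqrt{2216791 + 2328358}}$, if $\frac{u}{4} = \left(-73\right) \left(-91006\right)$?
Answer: $\frac{26573752}{706164290812355} - \frac{\sqrt{4545149}}{706164290812355} \approx 3.7628 \cdot 10^{-8}$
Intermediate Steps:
$u = 26573752$ ($u = 4 \left(\left(-73\right) \left(-91006\right)\right) = 4 \cdot 6643438 = 26573752$)
$\frac{1}{u + \sqrt{2216791 + 2328358}} = \frac{1}{26573752 + \sqrt{2216791 + 2328358}} = \frac{1}{26573752 + \sqrt{4545149}}$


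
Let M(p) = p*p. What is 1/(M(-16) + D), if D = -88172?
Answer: -1/87916 ≈ -1.1374e-5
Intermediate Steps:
M(p) = p**2
1/(M(-16) + D) = 1/((-16)**2 - 88172) = 1/(256 - 88172) = 1/(-87916) = -1/87916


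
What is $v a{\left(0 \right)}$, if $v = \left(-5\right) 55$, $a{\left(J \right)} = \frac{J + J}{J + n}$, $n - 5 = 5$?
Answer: $0$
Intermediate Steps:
$n = 10$ ($n = 5 + 5 = 10$)
$a{\left(J \right)} = \frac{2 J}{10 + J}$ ($a{\left(J \right)} = \frac{J + J}{J + 10} = \frac{2 J}{10 + J}$)
$v = -275$
$v a{\left(0 \right)} = - 275 \cdot 2 \cdot 0 \frac{1}{10 + 0} = - 275 \cdot 2 \cdot 0 \cdot \frac{1}{10} = \left(-275\right) 0 = 0$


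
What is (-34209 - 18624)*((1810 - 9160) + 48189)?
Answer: -2157646887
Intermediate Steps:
(-34209 - 18624)*((1810 - 9160) + 48189) = -52833*(-7350 + 48189) = -52833*40839 = -2157646887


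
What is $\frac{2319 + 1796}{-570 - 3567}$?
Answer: $- \frac{4115}{4137} \approx -0.99468$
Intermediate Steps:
$\frac{2319 + 1796}{-570 - 3567} = \frac{4115}{-4137} = 4115 \left(- \frac{1}{4137}\right) = - \frac{4115}{4137}$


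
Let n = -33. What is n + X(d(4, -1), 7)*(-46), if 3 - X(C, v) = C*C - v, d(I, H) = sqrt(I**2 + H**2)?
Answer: 289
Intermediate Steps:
d(I, H) = sqrt(H**2 + I**2)
X(C, v) = 3 + v - C**2 (X(C, v) = 3 - (C*C - v) = 3 - (C**2 - v) = 3 + (v - C**2) = 3 + v - C**2)
n + X(d(4, -1), 7)*(-46) = -33 + (3 + 7 - (sqrt((-1)**2 + 4**2))**2)*(-46) = -33 + (3 + 7 - (sqrt(1 + 16))**2)*(-46) = -33 + (3 + 7 - (sqrt(17))**2)*(-46) = -33 + (3 + 7 - 1*17)*(-46) = -33 + (3 + 7 - 17)*(-46) = -33 - 7*(-46) = -33 + 322 = 289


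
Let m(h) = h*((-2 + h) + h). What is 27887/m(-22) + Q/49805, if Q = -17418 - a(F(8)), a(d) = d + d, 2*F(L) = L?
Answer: 1371276923/50402660 ≈ 27.206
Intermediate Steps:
F(L) = L/2
a(d) = 2*d
m(h) = h*(-2 + 2*h)
Q = -17426 (Q = -17418 - 2*(½)*8 = -17418 - 2*4 = -17418 - 1*8 = -17418 - 8 = -17426)
27887/m(-22) + Q/49805 = 27887/((2*(-22)*(-1 - 22))) - 17426/49805 = 27887/((2*(-22)*(-23))) - 17426*1/49805 = 27887/1012 - 17426/49805 = 1371276923/50402660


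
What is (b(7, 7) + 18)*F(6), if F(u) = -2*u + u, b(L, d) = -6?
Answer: -72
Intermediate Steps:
F(u) = -u
(b(7, 7) + 18)*F(6) = (-6 + 18)*(-1*6) = 12*(-6) = -72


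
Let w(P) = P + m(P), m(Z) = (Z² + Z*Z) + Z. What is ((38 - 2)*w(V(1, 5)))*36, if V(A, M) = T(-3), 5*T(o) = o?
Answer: -15552/25 ≈ -622.08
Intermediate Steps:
T(o) = o/5
V(A, M) = -⅗ (V(A, M) = (⅕)*(-3) = -⅗)
m(Z) = Z + 2*Z² (m(Z) = (Z² + Z²) + Z = 2*Z² + Z = Z + 2*Z²)
w(P) = P + P*(1 + 2*P)
((38 - 2)*w(V(1, 5)))*36 = ((38 - 2)*(2*(-⅗)*(1 - ⅗)))*36 = (36*(2*(-⅗)*(⅖)))*36 = (36*(-12/25))*36 = -432/25*36 = -15552/25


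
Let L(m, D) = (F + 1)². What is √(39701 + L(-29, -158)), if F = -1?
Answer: 37*√29 ≈ 199.25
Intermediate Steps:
L(m, D) = 0 (L(m, D) = (-1 + 1)² = 0² = 0)
√(39701 + L(-29, -158)) = √(39701 + 0) = √39701 = 37*√29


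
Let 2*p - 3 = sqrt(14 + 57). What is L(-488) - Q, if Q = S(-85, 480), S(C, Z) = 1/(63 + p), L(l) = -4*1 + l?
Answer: -4076349/8285 + sqrt(71)/8285 ≈ -492.01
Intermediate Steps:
p = 3/2 + sqrt(71)/2 (p = 3/2 + sqrt(14 + 57)/2 = 3/2 + sqrt(71)/2 ≈ 5.7131)
L(l) = -4 + l
S(C, Z) = 1/(129/2 + sqrt(71)/2) (S(C, Z) = 1/(63 + (3/2 + sqrt(71)/2)) = 1/(129/2 + sqrt(71)/2))
Q = 129/8285 - sqrt(71)/8285 ≈ 0.014553
L(-488) - Q = (-4 - 488) - (129/8285 - sqrt(71)/8285) = -492 + (-129/8285 + sqrt(71)/8285) = -4076349/8285 + sqrt(71)/8285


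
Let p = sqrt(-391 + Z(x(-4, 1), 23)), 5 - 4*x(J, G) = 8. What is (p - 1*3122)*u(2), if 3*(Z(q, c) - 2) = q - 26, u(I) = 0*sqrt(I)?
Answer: 0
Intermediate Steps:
x(J, G) = -3/4 (x(J, G) = 5/4 - 1/4*8 = 5/4 - 2 = -3/4)
u(I) = 0
Z(q, c) = -20/3 + q/3 (Z(q, c) = 2 + (q - 26)/3 = 2 + (-26 + q)/3 = 2 + (-26/3 + q/3) = -20/3 + q/3)
p = 5*I*sqrt(573)/6 (p = sqrt(-391 + (-20/3 + (1/3)*(-3/4))) = sqrt(-391 + (-20/3 - 1/4)) = sqrt(-391 - 83/12) = sqrt(-4775/12) = 5*I*sqrt(573)/6 ≈ 19.948*I)
(p - 1*3122)*u(2) = (5*I*sqrt(573)/6 - 1*3122)*0 = (5*I*sqrt(573)/6 - 3122)*0 = (-3122 + 5*I*sqrt(573)/6)*0 = 0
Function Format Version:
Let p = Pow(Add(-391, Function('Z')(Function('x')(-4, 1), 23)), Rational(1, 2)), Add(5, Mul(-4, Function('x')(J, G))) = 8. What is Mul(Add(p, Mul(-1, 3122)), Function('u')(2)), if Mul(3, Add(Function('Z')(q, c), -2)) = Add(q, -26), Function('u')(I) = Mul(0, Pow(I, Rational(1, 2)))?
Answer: 0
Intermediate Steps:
Function('x')(J, G) = Rational(-3, 4) (Function('x')(J, G) = Add(Rational(5, 4), Mul(Rational(-1, 4), 8)) = Add(Rational(5, 4), -2) = Rational(-3, 4))
Function('u')(I) = 0
Function('Z')(q, c) = Add(Rational(-20, 3), Mul(Rational(1, 3), q)) (Function('Z')(q, c) = Add(2, Mul(Rational(1, 3), Add(q, -26))) = Add(2, Mul(Rational(1, 3), Add(-26, q))) = Add(2, Add(Rational(-26, 3), Mul(Rational(1, 3), q))) = Add(Rational(-20, 3), Mul(Rational(1, 3), q)))
p = Mul(Rational(5, 6), I, Pow(573, Rational(1, 2))) (p = Pow(Add(-391, Add(Rational(-20, 3), Mul(Rational(1, 3), Rational(-3, 4)))), Rational(1, 2)) = Pow(Add(-391, Add(Rational(-20, 3), Rational(-1, 4))), Rational(1, 2)) = Pow(Add(-391, Rational(-83, 12)), Rational(1, 2)) = Pow(Rational(-4775, 12), Rational(1, 2)) = Mul(Rational(5, 6), I, Pow(573, Rational(1, 2))) ≈ Mul(19.948, I))
Mul(Add(p, Mul(-1, 3122)), Function('u')(2)) = Mul(Add(Mul(Rational(5, 6), I, Pow(573, Rational(1, 2))), Mul(-1, 3122)), 0) = Mul(Add(Mul(Rational(5, 6), I, Pow(573, Rational(1, 2))), -3122), 0) = Mul(Add(-3122, Mul(Rational(5, 6), I, Pow(573, Rational(1, 2)))), 0) = 0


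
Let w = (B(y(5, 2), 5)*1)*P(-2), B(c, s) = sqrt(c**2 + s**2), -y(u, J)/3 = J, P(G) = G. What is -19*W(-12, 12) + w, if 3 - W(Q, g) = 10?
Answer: 133 - 2*sqrt(61) ≈ 117.38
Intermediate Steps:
y(u, J) = -3*J
W(Q, g) = -7 (W(Q, g) = 3 - 1*10 = 3 - 10 = -7)
w = -2*sqrt(61) (w = (sqrt((-3*2)**2 + 5**2)*1)*(-2) = (sqrt((-6)**2 + 25)*1)*(-2) = (sqrt(36 + 25)*1)*(-2) = (sqrt(61)*1)*(-2) = sqrt(61)*(-2) = -2*sqrt(61) ≈ -15.620)
-19*W(-12, 12) + w = -19*(-7) - 2*sqrt(61) = 133 - 2*sqrt(61)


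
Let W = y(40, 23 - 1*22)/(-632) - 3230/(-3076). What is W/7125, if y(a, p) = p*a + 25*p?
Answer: 92071/692561400 ≈ 0.00013294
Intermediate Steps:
y(a, p) = 25*p + a*p (y(a, p) = a*p + 25*p = 25*p + a*p)
W = 460355/486008 (W = ((23 - 1*22)*(25 + 40))/(-632) - 3230/(-3076) = ((23 - 22)*65)*(-1/632) - 3230*(-1/3076) = (1*65)*(-1/632) + 1615/1538 = 65*(-1/632) + 1615/1538 = -65/632 + 1615/1538 = 460355/486008 ≈ 0.94722)
W/7125 = (460355/486008)/7125 = (460355/486008)*(1/7125) = 92071/692561400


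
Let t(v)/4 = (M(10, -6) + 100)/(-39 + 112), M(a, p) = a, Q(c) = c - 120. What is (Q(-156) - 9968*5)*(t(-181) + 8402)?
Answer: -30760499176/73 ≈ -4.2138e+8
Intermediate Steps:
Q(c) = -120 + c
t(v) = 440/73 (t(v) = 4*((10 + 100)/(-39 + 112)) = 4*(110/73) = 440/73)
(Q(-156) - 9968*5)*(t(-181) + 8402) = ((-120 - 156) - 9968*5)*(440/73 + 8402) = (-276 - 49840)*(613786/73) = -50116*613786/73 = -30760499176/73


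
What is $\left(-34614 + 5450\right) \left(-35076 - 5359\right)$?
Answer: $1179246340$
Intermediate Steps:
$\left(-34614 + 5450\right) \left(-35076 - 5359\right) = \left(-29164\right) \left(-40435\right) = 1179246340$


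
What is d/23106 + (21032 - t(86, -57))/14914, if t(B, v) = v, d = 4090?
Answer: 274140347/172301442 ≈ 1.5911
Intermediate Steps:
d/23106 + (21032 - t(86, -57))/14914 = 4090/23106 + (21032 - 1*(-57))/14914 = 4090*(1/23106) + (21032 + 57)*(1/14914) = 2045/11553 + 21089*(1/14914) = 2045/11553 + 21089/14914 = 274140347/172301442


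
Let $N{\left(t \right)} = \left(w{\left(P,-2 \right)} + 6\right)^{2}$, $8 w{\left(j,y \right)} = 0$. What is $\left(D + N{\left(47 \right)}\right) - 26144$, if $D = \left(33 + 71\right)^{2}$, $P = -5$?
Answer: $-15292$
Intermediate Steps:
$D = 10816$ ($D = 104^{2} = 10816$)
$w{\left(j,y \right)} = 0$ ($w{\left(j,y \right)} = \frac{1}{8} \cdot 0 = 0$)
$N{\left(t \right)} = 36$ ($N{\left(t \right)} = \left(0 + 6\right)^{2} = 6^{2} = 36$)
$\left(D + N{\left(47 \right)}\right) - 26144 = \left(10816 + 36\right) - 26144 = 10852 - 26144 = -15292$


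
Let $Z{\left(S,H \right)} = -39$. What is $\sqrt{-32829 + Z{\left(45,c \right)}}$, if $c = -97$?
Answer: $6 i \sqrt{913} \approx 181.3 i$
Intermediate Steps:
$\sqrt{-32829 + Z{\left(45,c \right)}} = \sqrt{-32829 - 39} = \sqrt{-32868} = 6 i \sqrt{913}$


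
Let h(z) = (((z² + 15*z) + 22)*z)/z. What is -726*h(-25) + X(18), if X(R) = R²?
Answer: -197148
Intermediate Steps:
h(z) = 22 + z² + 15*z (h(z) = ((22 + z² + 15*z)*z)/z = (z*(22 + z² + 15*z))/z = 22 + z² + 15*z)
-726*h(-25) + X(18) = -726*(22 + (-25)² + 15*(-25)) + 18² = -726*(22 + 625 - 375) + 324 = -726*272 + 324 = -197472 + 324 = -197148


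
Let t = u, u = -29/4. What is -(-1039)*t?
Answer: -30131/4 ≈ -7532.8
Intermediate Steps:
u = -29/4 (u = -29*¼ = -29/4 ≈ -7.2500)
t = -29/4 ≈ -7.2500
-(-1039)*t = -(-1039)*(-29)/4 = -1*30131/4 = -30131/4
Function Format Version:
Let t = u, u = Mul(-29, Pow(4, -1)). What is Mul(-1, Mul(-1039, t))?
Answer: Rational(-30131, 4) ≈ -7532.8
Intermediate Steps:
u = Rational(-29, 4) (u = Mul(-29, Rational(1, 4)) = Rational(-29, 4) ≈ -7.2500)
t = Rational(-29, 4) ≈ -7.2500
Mul(-1, Mul(-1039, t)) = Mul(-1, Mul(-1039, Rational(-29, 4))) = Mul(-1, Rational(30131, 4)) = Rational(-30131, 4)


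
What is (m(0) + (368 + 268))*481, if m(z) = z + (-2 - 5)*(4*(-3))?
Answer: 346320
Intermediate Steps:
m(z) = 84 + z (m(z) = z - 7*(-12) = z + 84 = 84 + z)
(m(0) + (368 + 268))*481 = ((84 + 0) + (368 + 268))*481 = (84 + 636)*481 = 720*481 = 346320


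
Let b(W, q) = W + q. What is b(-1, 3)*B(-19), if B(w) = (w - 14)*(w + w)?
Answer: 2508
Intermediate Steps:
B(w) = 2*w*(-14 + w) (B(w) = (-14 + w)*(2*w) = 2*w*(-14 + w))
b(-1, 3)*B(-19) = (-1 + 3)*(2*(-19)*(-14 - 19)) = 2*(2*(-19)*(-33)) = 2*1254 = 2508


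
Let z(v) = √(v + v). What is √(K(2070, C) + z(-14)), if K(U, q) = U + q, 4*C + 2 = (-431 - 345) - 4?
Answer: √(7498 + 8*I*√7)/2 ≈ 43.296 + 0.061109*I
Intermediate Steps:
C = -391/2 (C = -½ + ((-431 - 345) - 4)/4 = -½ + (-776 - 4)/4 = -½ + (¼)*(-780) = -½ - 195 = -391/2 ≈ -195.50)
z(v) = √2*√v (z(v) = √(2*v) = √2*√v)
√(K(2070, C) + z(-14)) = √((2070 - 391/2) + √2*√(-14)) = √(3749/2 + √2*(I*√14)) = √(3749/2 + 2*I*√7)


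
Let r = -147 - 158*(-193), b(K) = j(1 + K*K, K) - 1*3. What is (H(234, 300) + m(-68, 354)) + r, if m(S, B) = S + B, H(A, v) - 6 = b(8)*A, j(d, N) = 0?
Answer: 29937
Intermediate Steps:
b(K) = -3 (b(K) = 0 - 1*3 = 0 - 3 = -3)
H(A, v) = 6 - 3*A
m(S, B) = B + S
r = 30347 (r = -147 + 30494 = 30347)
(H(234, 300) + m(-68, 354)) + r = ((6 - 3*234) + (354 - 68)) + 30347 = ((6 - 702) + 286) + 30347 = (-696 + 286) + 30347 = -410 + 30347 = 29937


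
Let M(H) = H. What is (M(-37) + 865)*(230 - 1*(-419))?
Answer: 537372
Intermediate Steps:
(M(-37) + 865)*(230 - 1*(-419)) = (-37 + 865)*(230 - 1*(-419)) = 828*(230 + 419) = 828*649 = 537372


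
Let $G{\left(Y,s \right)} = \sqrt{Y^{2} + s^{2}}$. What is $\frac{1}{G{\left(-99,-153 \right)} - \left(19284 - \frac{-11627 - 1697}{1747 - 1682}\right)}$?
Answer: $- \frac{41170480}{802300695203} - \frac{38025 \sqrt{410}}{1604601390406} \approx -5.1795 \cdot 10^{-5}$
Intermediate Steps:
$\frac{1}{G{\left(-99,-153 \right)} - \left(19284 - \frac{-11627 - 1697}{1747 - 1682}\right)} = \frac{1}{\sqrt{\left(-99\right)^{2} + \left(-153\right)^{2}} - \left(19284 - \frac{-11627 - 1697}{1747 - 1682}\right)} = \frac{1}{\sqrt{9801 + 23409} - \left(19284 + \frac{13324}{65}\right)} = \frac{1}{\sqrt{33210} - \frac{1266784}{65}} = \frac{1}{9 \sqrt{410} - \frac{1266784}{65}} = \frac{1}{- \frac{1266784}{65} + 9 \sqrt{410}}$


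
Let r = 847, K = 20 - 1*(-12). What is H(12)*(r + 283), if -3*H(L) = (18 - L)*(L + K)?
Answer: -99440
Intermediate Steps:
K = 32 (K = 20 + 12 = 32)
H(L) = -(18 - L)*(32 + L)/3 (H(L) = -(18 - L)*(L + 32)/3 = -(18 - L)*(32 + L)/3)
H(12)*(r + 283) = (-192 + (⅓)*12² + (14/3)*12)*(847 + 283) = (-192 + (⅓)*144 + 56)*1130 = (-192 + 48 + 56)*1130 = -88*1130 = -99440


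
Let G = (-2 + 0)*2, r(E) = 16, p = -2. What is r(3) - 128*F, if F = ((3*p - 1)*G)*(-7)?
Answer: 25104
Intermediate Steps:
G = -4 (G = -2*2 = -4)
F = -196 (F = ((3*(-2) - 1)*(-4))*(-7) = ((-6 - 1)*(-4))*(-7) = -7*(-4)*(-7) = 28*(-7) = -196)
r(3) - 128*F = 16 - 128*(-196) = 16 + 25088 = 25104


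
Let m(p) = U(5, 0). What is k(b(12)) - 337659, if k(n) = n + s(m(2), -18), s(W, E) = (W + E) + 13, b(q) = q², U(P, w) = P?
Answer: -337515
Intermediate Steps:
m(p) = 5
s(W, E) = 13 + E + W (s(W, E) = (E + W) + 13 = 13 + E + W)
k(n) = n (k(n) = n + (13 - 18 + 5) = n + 0 = n)
k(b(12)) - 337659 = 12² - 337659 = 144 - 337659 = -337515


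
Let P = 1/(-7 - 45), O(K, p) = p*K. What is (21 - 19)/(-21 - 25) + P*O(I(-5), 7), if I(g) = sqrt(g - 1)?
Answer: -1/23 - 7*I*sqrt(6)/52 ≈ -0.043478 - 0.32974*I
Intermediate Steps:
I(g) = sqrt(-1 + g)
O(K, p) = K*p
P = -1/52 (P = 1/(-52) = -1/52 ≈ -0.019231)
(21 - 19)/(-21 - 25) + P*O(I(-5), 7) = (21 - 19)/(-21 - 25) - sqrt(-1 - 5)*7/52 = 2/(-46) - sqrt(-6)*7/52 = 2*(-1/46) - I*sqrt(6)*7/52 = -1/23 - 7*I*sqrt(6)/52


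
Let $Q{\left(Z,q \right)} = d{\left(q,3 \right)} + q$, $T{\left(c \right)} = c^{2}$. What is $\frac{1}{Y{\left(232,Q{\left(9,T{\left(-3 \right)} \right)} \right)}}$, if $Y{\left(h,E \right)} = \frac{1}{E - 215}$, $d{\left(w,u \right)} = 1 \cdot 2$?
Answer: $-204$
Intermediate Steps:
$d{\left(w,u \right)} = 2$
$Q{\left(Z,q \right)} = 2 + q$
$Y{\left(h,E \right)} = \frac{1}{-215 + E}$
$\frac{1}{Y{\left(232,Q{\left(9,T{\left(-3 \right)} \right)} \right)}} = \frac{1}{\frac{1}{-215 + \left(2 + \left(-3\right)^{2}\right)}} = \frac{1}{\frac{1}{-215 + \left(2 + 9\right)}} = \frac{1}{\frac{1}{-215 + 11}} = \frac{1}{\frac{1}{-204}} = \frac{1}{- \frac{1}{204}} = -204$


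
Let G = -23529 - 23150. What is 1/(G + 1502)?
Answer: -1/45177 ≈ -2.2135e-5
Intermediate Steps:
G = -46679
1/(G + 1502) = 1/(-46679 + 1502) = 1/(-45177) = -1/45177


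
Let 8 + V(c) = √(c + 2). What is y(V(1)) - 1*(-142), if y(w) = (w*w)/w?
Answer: 134 + √3 ≈ 135.73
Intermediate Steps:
V(c) = -8 + √(2 + c) (V(c) = -8 + √(c + 2) = -8 + √(2 + c))
y(w) = w (y(w) = w²/w = w)
y(V(1)) - 1*(-142) = (-8 + √(2 + 1)) - 1*(-142) = (-8 + √3) + 142 = 134 + √3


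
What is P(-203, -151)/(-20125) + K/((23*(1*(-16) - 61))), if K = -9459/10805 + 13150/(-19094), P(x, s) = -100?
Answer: 1069114896/182688098285 ≈ 0.0058521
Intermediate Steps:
K = -161347948/103155335 (K = -9459*1/10805 + 13150*(-1/19094) = -9459/10805 - 6575/9547 = -161347948/103155335 ≈ -1.5641)
P(-203, -151)/(-20125) + K/((23*(1*(-16) - 61))) = -100/(-20125) - 161347948*1/(23*(1*(-16) - 61))/103155335 = -100*(-1/20125) - 161347948*1/(23*(-16 - 61))/103155335 = 4/805 - 161347948/(103155335*(23*(-77))) = 4/805 - 161347948/103155335/(-1771) = 4/805 - 161347948/103155335*(-1/1771) = 4/805 + 161347948/182688098285 = 1069114896/182688098285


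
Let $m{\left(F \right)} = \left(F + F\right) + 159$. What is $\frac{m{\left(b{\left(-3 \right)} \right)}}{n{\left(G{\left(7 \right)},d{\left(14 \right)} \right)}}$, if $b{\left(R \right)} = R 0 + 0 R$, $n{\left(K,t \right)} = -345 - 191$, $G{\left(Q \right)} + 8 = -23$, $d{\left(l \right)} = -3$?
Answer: $- \frac{159}{536} \approx -0.29664$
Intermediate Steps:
$G{\left(Q \right)} = -31$ ($G{\left(Q \right)} = -8 - 23 = -31$)
$n{\left(K,t \right)} = -536$ ($n{\left(K,t \right)} = -345 - 191 = -536$)
$b{\left(R \right)} = 0$ ($b{\left(R \right)} = 0 + 0 = 0$)
$m{\left(F \right)} = 159 + 2 F$ ($m{\left(F \right)} = 2 F + 159 = 159 + 2 F$)
$\frac{m{\left(b{\left(-3 \right)} \right)}}{n{\left(G{\left(7 \right)},d{\left(14 \right)} \right)}} = \frac{159 + 2 \cdot 0}{-536} = \left(159 + 0\right) \left(- \frac{1}{536}\right) = 159 \left(- \frac{1}{536}\right) = - \frac{159}{536}$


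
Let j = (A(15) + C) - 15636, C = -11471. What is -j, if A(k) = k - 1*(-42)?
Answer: 27050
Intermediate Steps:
A(k) = 42 + k (A(k) = k + 42 = 42 + k)
j = -27050 (j = ((42 + 15) - 11471) - 15636 = (57 - 11471) - 15636 = -11414 - 15636 = -27050)
-j = -1*(-27050) = 27050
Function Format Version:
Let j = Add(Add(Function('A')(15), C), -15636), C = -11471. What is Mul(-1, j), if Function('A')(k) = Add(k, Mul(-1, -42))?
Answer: 27050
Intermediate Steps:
Function('A')(k) = Add(42, k) (Function('A')(k) = Add(k, 42) = Add(42, k))
j = -27050 (j = Add(Add(Add(42, 15), -11471), -15636) = Add(Add(57, -11471), -15636) = Add(-11414, -15636) = -27050)
Mul(-1, j) = Mul(-1, -27050) = 27050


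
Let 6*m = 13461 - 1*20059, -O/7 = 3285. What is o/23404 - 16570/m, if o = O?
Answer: 1087552335/77209796 ≈ 14.086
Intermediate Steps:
O = -22995 (O = -7*3285 = -22995)
m = -3299/3 (m = (13461 - 1*20059)/6 = (13461 - 20059)/6 = (⅙)*(-6598) = -3299/3 ≈ -1099.7)
o = -22995
o/23404 - 16570/m = -22995/23404 - 16570/(-3299/3) = -22995*1/23404 - 16570*(-3/3299) = -22995/23404 + 49710/3299 = 1087552335/77209796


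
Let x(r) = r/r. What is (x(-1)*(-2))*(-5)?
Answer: 10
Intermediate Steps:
x(r) = 1
(x(-1)*(-2))*(-5) = (1*(-2))*(-5) = -2*(-5) = 10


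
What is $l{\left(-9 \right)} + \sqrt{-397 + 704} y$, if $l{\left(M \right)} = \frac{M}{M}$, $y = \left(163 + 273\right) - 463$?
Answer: $1 - 27 \sqrt{307} \approx -472.08$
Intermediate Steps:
$y = -27$ ($y = 436 - 463 = -27$)
$l{\left(M \right)} = 1$
$l{\left(-9 \right)} + \sqrt{-397 + 704} y = 1 + \sqrt{-397 + 704} \left(-27\right) = 1 + \sqrt{307} \left(-27\right) = 1 - 27 \sqrt{307}$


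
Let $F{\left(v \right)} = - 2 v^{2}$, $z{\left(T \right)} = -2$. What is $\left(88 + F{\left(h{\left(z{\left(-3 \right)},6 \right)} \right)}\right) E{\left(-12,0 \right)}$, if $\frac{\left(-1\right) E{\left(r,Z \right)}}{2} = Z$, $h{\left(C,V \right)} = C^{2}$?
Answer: $0$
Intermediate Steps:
$E{\left(r,Z \right)} = - 2 Z$
$\left(88 + F{\left(h{\left(z{\left(-3 \right)},6 \right)} \right)}\right) E{\left(-12,0 \right)} = \left(88 - 2 \left(\left(-2\right)^{2}\right)^{2}\right) \left(\left(-2\right) 0\right) = \left(88 - 2 \cdot 4^{2}\right) 0 = \left(88 - 32\right) 0 = 56 \cdot 0 = 0$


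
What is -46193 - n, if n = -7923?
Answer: -38270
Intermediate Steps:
-46193 - n = -46193 - 1*(-7923) = -46193 + 7923 = -38270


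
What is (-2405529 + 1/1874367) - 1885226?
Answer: -8042449577084/1874367 ≈ -4.2908e+6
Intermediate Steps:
(-2405529 + 1/1874367) - 1885226 = -4508844175142/1874367 - 1885226 = -8042449577084/1874367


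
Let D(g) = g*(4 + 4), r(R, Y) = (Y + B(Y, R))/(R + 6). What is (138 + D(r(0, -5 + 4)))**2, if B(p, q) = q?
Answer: 168100/9 ≈ 18678.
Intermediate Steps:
r(R, Y) = (R + Y)/(6 + R) (r(R, Y) = (Y + R)/(R + 6) = (R + Y)/(6 + R))
D(g) = 8*g (D(g) = g*8 = 8*g)
(138 + D(r(0, -5 + 4)))**2 = (138 + 8*((0 + (-5 + 4))/(6 + 0)))**2 = (138 + 8*((0 - 1)/6))**2 = (138 + 8*((1/6)*(-1)))**2 = (138 + 8*(-1/6))**2 = (138 - 4/3)**2 = (410/3)**2 = 168100/9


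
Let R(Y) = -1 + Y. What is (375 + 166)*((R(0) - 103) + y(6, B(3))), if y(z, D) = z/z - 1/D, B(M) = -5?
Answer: -278074/5 ≈ -55615.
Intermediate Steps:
y(z, D) = 1 - 1/D
(375 + 166)*((R(0) - 103) + y(6, B(3))) = (375 + 166)*(((-1 + 0) - 103) + (-1 - 5)/(-5)) = 541*((-1 - 103) - ⅕*(-6)) = 541*(-104 + 6/5) = 541*(-514/5) = -278074/5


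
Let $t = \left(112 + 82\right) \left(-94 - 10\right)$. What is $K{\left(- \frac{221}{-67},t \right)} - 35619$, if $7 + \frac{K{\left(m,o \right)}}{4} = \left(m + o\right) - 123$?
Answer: $- \frac{7827597}{67} \approx -1.1683 \cdot 10^{5}$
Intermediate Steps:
$t = -20176$ ($t = 194 \left(-94 - 10\right) = 194 \left(-104\right) = -20176$)
$K{\left(m,o \right)} = -520 + 4 m + 4 o$ ($K{\left(m,o \right)} = -28 + 4 \left(\left(m + o\right) - 123\right) = -28 + 4 \left(-123 + m + o\right) = -28 + \left(-492 + 4 m + 4 o\right) = -520 + 4 m + 4 o$)
$K{\left(- \frac{221}{-67},t \right)} - 35619 = \left(-520 + 4 \left(- \frac{221}{-67}\right) + 4 \left(-20176\right)\right) - 35619 = \left(-520 + 4 \left(\left(-221\right) \left(- \frac{1}{67}\right)\right) - 80704\right) - 35619 = \left(-520 + 4 \cdot \frac{221}{67} - 80704\right) - 35619 = \left(-520 + \frac{884}{67} - 80704\right) - 35619 = - \frac{5441124}{67} - 35619 = - \frac{7827597}{67}$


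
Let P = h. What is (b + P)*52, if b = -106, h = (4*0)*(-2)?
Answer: -5512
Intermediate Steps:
h = 0 (h = 0*(-2) = 0)
P = 0
(b + P)*52 = (-106 + 0)*52 = -106*52 = -5512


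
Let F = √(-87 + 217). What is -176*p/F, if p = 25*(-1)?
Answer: 440*√130/13 ≈ 385.91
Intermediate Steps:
p = -25
F = √130 ≈ 11.402
-176*p/F = -(-4400)/(√130) = -(-4400)*√130/130 = -(-440)*√130/13 = 440*√130/13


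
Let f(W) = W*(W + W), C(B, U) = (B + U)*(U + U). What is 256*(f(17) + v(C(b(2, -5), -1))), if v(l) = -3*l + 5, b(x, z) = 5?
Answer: 155392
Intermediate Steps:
C(B, U) = 2*U*(B + U) (C(B, U) = (B + U)*(2*U) = 2*U*(B + U))
v(l) = 5 - 3*l
f(W) = 2*W² (f(W) = W*(2*W) = 2*W²)
256*(f(17) + v(C(b(2, -5), -1))) = 256*(2*17² + (5 - 6*(-1)*(5 - 1))) = 256*(2*289 + (5 - 6*(-1)*4)) = 256*(578 + (5 - 3*(-8))) = 256*(578 + (5 + 24)) = 256*(578 + 29) = 256*607 = 155392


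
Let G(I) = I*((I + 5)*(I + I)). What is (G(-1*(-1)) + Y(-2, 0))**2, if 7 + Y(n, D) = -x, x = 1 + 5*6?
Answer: 676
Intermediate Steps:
x = 31 (x = 1 + 30 = 31)
Y(n, D) = -38 (Y(n, D) = -7 - 1*31 = -7 - 31 = -38)
G(I) = 2*I**2*(5 + I) (G(I) = I*((5 + I)*(2*I)) = I*(2*I*(5 + I)) = 2*I**2*(5 + I))
(G(-1*(-1)) + Y(-2, 0))**2 = (2*(-1*(-1))**2*(5 - 1*(-1)) - 38)**2 = (2*1**2*(5 + 1) - 38)**2 = (2*1*6 - 38)**2 = (12 - 38)**2 = (-26)**2 = 676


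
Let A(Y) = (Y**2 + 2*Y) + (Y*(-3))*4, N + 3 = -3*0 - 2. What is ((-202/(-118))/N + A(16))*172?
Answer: 4853668/295 ≈ 16453.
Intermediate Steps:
N = -5 (N = -3 + (-3*0 - 2) = -3 + (0 - 2) = -3 - 2 = -5)
A(Y) = Y**2 - 10*Y (A(Y) = (Y**2 + 2*Y) - 3*Y*4 = (Y**2 + 2*Y) - 12*Y = Y**2 - 10*Y)
((-202/(-118))/N + A(16))*172 = (-202/(-118)/(-5) + 16*(-10 + 16))*172 = (-202*(-1/118)*(-1/5) + 16*6)*172 = ((101/59)*(-1/5) + 96)*172 = (-101/295 + 96)*172 = (28219/295)*172 = 4853668/295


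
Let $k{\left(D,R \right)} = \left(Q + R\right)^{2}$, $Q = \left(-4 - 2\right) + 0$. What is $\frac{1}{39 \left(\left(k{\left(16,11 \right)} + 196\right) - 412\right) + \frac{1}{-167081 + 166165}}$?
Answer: $- \frac{916}{6823285} \approx -0.00013425$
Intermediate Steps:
$Q = -6$ ($Q = -6 + 0 = -6$)
$k{\left(D,R \right)} = \left(-6 + R\right)^{2}$
$\frac{1}{39 \left(\left(k{\left(16,11 \right)} + 196\right) - 412\right) + \frac{1}{-167081 + 166165}} = \frac{1}{39 \left(\left(\left(-6 + 11\right)^{2} + 196\right) - 412\right) + \frac{1}{-167081 + 166165}} = \frac{1}{39 \left(\left(5^{2} + 196\right) - 412\right) + \frac{1}{-916}} = \frac{1}{39 \left(\left(25 + 196\right) - 412\right) - \frac{1}{916}} = \frac{1}{39 \left(221 - 412\right) - \frac{1}{916}} = \frac{1}{39 \left(-191\right) - \frac{1}{916}} = \frac{1}{-7449 - \frac{1}{916}} = \frac{1}{- \frac{6823285}{916}} = - \frac{916}{6823285}$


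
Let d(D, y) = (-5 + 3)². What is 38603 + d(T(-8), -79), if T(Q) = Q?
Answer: 38607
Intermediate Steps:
d(D, y) = 4 (d(D, y) = (-2)² = 4)
38603 + d(T(-8), -79) = 38603 + 4 = 38607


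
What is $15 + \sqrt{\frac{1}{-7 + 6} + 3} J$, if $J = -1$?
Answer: $15 - \sqrt{2} \approx 13.586$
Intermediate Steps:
$15 + \sqrt{\frac{1}{-7 + 6} + 3} J = 15 + \sqrt{\frac{1}{-7 + 6} + 3} \left(-1\right) = 15 + \sqrt{\frac{1}{-1} + 3} \left(-1\right) = 15 + \sqrt{-1 + 3} \left(-1\right) = 15 + \sqrt{2} \left(-1\right) = 15 - \sqrt{2}$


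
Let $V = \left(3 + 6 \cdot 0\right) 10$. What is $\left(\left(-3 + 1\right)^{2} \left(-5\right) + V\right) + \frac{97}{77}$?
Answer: $\frac{867}{77} \approx 11.26$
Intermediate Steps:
$V = 30$ ($V = \left(3 + 0\right) 10 = 3 \cdot 10 = 30$)
$\left(\left(-3 + 1\right)^{2} \left(-5\right) + V\right) + \frac{97}{77} = \left(\left(-3 + 1\right)^{2} \left(-5\right) + 30\right) + \frac{97}{77} = \left(\left(-2\right)^{2} \left(-5\right) + 30\right) + 97 \cdot \frac{1}{77} = \left(4 \left(-5\right) + 30\right) + \frac{97}{77} = \left(-20 + 30\right) + \frac{97}{77} = 10 + \frac{97}{77} = \frac{867}{77}$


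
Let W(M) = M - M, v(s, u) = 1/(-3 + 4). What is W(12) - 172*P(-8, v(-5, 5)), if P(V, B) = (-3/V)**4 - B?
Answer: 172645/1024 ≈ 168.60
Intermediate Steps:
v(s, u) = 1 (v(s, u) = 1/1 = 1)
P(V, B) = -B + 81/V**4 (P(V, B) = 81/V**4 - B = -B + 81/V**4)
W(M) = 0
W(12) - 172*P(-8, v(-5, 5)) = 0 - 172*(-1*1 + 81/(-8)**4) = 0 - 172*(-1 + 81*(1/4096)) = 0 - 172*(-1 + 81/4096) = 0 - 172*(-4015/4096) = 0 + 172645/1024 = 172645/1024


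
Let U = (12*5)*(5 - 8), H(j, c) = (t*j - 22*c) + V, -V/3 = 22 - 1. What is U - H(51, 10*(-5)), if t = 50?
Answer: -3767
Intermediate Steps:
V = -63 (V = -3*(22 - 1) = -3*21 = -63)
H(j, c) = -63 - 22*c + 50*j (H(j, c) = (50*j - 22*c) - 63 = (-22*c + 50*j) - 63 = -63 - 22*c + 50*j)
U = -180 (U = 60*(-3) = -180)
U - H(51, 10*(-5)) = -180 - (-63 - 220*(-5) + 50*51) = -180 - (-63 - 22*(-50) + 2550) = -180 - (-63 + 1100 + 2550) = -180 - 1*3587 = -180 - 3587 = -3767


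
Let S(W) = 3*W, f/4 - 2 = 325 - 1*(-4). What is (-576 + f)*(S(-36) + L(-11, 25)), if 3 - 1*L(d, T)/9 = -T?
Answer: 107712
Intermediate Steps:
f = 1324 (f = 8 + 4*(325 - 1*(-4)) = 8 + 4*(325 + 4) = 8 + 4*329 = 8 + 1316 = 1324)
L(d, T) = 27 + 9*T (L(d, T) = 27 - (-9)*T = 27 + 9*T)
(-576 + f)*(S(-36) + L(-11, 25)) = (-576 + 1324)*(3*(-36) + (27 + 9*25)) = 748*(-108 + (27 + 225)) = 748*(-108 + 252) = 748*144 = 107712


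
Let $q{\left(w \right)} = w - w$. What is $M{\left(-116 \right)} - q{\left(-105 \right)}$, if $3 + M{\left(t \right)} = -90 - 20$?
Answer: $-113$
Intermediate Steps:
$M{\left(t \right)} = -113$ ($M{\left(t \right)} = -3 - 110 = -113$)
$q{\left(w \right)} = 0$
$M{\left(-116 \right)} - q{\left(-105 \right)} = -113 - 0 = -113 + 0 = -113$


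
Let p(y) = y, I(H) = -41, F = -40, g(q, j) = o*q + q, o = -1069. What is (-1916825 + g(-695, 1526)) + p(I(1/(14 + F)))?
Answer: -1174606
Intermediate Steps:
g(q, j) = -1068*q (g(q, j) = -1069*q + q = -1068*q)
(-1916825 + g(-695, 1526)) + p(I(1/(14 + F))) = (-1916825 - 1068*(-695)) - 41 = (-1916825 + 742260) - 41 = -1174565 - 41 = -1174606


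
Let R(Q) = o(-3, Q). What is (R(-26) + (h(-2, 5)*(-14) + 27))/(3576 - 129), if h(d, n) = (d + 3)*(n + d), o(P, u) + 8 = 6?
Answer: -17/3447 ≈ -0.0049318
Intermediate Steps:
o(P, u) = -2 (o(P, u) = -8 + 6 = -2)
h(d, n) = (3 + d)*(d + n)
R(Q) = -2
(R(-26) + (h(-2, 5)*(-14) + 27))/(3576 - 129) = (-2 + (((-2)**2 + 3*(-2) + 3*5 - 2*5)*(-14) + 27))/(3576 - 129) = (-2 + ((4 - 6 + 15 - 10)*(-14) + 27))/3447 = (-2 + (3*(-14) + 27))*(1/3447) = (-2 + (-42 + 27))*(1/3447) = (-2 - 15)*(1/3447) = -17*1/3447 = -17/3447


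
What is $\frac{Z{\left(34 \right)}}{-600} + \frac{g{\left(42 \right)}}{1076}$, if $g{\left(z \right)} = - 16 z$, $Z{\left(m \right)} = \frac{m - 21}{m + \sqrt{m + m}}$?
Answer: $- \frac{3229097}{5164800} + \frac{13 \sqrt{17}}{326400} \approx -0.62505$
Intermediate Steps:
$Z{\left(m \right)} = \frac{-21 + m}{m + \sqrt{2} \sqrt{m}}$ ($Z{\left(m \right)} = \frac{-21 + m}{m + \sqrt{2 m}} = \frac{-21 + m}{m + \sqrt{2} \sqrt{m}}$)
$\frac{Z{\left(34 \right)}}{-600} + \frac{g{\left(42 \right)}}{1076} = \frac{\frac{1}{34 + \sqrt{2} \sqrt{34}} \left(-21 + 34\right)}{-600} + \frac{\left(-16\right) 42}{1076} = \frac{1}{34 + 2 \sqrt{17}} \cdot 13 \left(- \frac{1}{600}\right) - \frac{168}{269} = \frac{13}{34 + 2 \sqrt{17}} \left(- \frac{1}{600}\right) - \frac{168}{269} = - \frac{13}{600 \left(34 + 2 \sqrt{17}\right)} - \frac{168}{269} = - \frac{168}{269} - \frac{13}{600 \left(34 + 2 \sqrt{17}\right)}$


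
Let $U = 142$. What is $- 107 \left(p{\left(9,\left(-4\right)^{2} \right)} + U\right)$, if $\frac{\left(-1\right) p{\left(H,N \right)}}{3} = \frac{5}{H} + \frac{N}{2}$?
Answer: $- \frac{37343}{3} \approx -12448.0$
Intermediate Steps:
$p{\left(H,N \right)} = - \frac{15}{H} - \frac{3 N}{2}$ ($p{\left(H,N \right)} = - 3 \left(\frac{5}{H} + \frac{N}{2}\right) = - 3 \left(\frac{N}{2} + \frac{5}{H}\right) = - \frac{15}{H} - \frac{3 N}{2}$)
$- 107 \left(p{\left(9,\left(-4\right)^{2} \right)} + U\right) = - 107 \left(\left(- \frac{15}{9} - \frac{3 \left(-4\right)^{2}}{2}\right) + 142\right) = - 107 \left(\left(\left(-15\right) \frac{1}{9} - 24\right) + 142\right) = - 107 \left(\left(- \frac{5}{3} - 24\right) + 142\right) = - 107 \left(- \frac{77}{3} + 142\right) = \left(-107\right) \frac{349}{3} = - \frac{37343}{3}$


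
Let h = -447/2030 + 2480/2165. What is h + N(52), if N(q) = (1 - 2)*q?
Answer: -44894151/878990 ≈ -51.075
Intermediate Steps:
N(q) = -q
h = 813329/878990 (h = -447*1/2030 + 2480*(1/2165) = -447/2030 + 496/433 = 813329/878990 ≈ 0.92530)
h + N(52) = 813329/878990 - 1*52 = 813329/878990 - 52 = -44894151/878990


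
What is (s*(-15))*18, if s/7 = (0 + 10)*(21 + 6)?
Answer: -510300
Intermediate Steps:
s = 1890 (s = 7*((0 + 10)*(21 + 6)) = 7*(10*27) = 7*270 = 1890)
(s*(-15))*18 = (1890*(-15))*18 = -28350*18 = -510300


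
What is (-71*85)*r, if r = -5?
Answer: 30175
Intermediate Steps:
(-71*85)*r = -71*85*(-5) = -6035*(-5) = 30175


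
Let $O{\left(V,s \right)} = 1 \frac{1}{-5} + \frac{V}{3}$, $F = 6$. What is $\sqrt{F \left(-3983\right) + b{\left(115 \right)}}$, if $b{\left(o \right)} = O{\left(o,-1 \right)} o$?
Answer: $\frac{i \sqrt{175614}}{3} \approx 139.69 i$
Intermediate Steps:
$O{\left(V,s \right)} = - \frac{1}{5} + \frac{V}{3}$ ($O{\left(V,s \right)} = 1 \left(- \frac{1}{5}\right) + V \frac{1}{3} = - \frac{1}{5} + \frac{V}{3}$)
$b{\left(o \right)} = o \left(- \frac{1}{5} + \frac{o}{3}\right)$ ($b{\left(o \right)} = \left(- \frac{1}{5} + \frac{o}{3}\right) o = o \left(- \frac{1}{5} + \frac{o}{3}\right)$)
$\sqrt{F \left(-3983\right) + b{\left(115 \right)}} = \sqrt{6 \left(-3983\right) + \frac{1}{15} \cdot 115 \left(-3 + 5 \cdot 115\right)} = \sqrt{-23898 + \frac{1}{15} \cdot 115 \left(-3 + 575\right)} = \sqrt{-23898 + \frac{1}{15} \cdot 115 \cdot 572} = \sqrt{-23898 + \frac{13156}{3}} = \sqrt{- \frac{58538}{3}} = \frac{i \sqrt{175614}}{3}$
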